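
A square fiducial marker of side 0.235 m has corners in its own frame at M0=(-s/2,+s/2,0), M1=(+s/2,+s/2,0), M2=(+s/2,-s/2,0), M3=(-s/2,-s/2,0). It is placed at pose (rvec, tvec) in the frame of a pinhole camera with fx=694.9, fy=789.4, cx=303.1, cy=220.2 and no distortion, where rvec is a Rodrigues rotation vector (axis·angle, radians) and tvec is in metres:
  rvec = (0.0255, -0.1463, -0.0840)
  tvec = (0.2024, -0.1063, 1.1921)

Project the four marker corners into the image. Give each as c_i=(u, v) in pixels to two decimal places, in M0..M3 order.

Intrinsics K: fx=694.9, fy=789.4, cx=303.1, cy=220.2
Marker side s = 0.235 m; corners in marker frame (Z=0):
  M0 = (-0.1175, +0.1175, 0)
  M1 = (+0.1175, +0.1175, 0)
  M2 = (+0.1175, -0.1175, 0)
  M3 = (-0.1175, -0.1175, 0)
rvec = (0.0255, -0.1463, -0.0840), |rvec| = θ = 0.17062 rad = 9.776°
Rodrigues: sinθ=0.16979, 1−cosθ=0.01452; R = I + sinθ·[k]× + (1−cosθ)·[k]×²:
    [+0.98580 +0.08173 -0.14666]
    [-0.08545 +0.99616 -0.01925]
    [+0.14452 +0.03151 +0.98900]
t = (0.2024, -0.1063, 1.1921) m
M0: Pc = R·M0+t = (+0.09617, +0.02079, +1.17882); u = 694.9·(+0.09617)/1.17882 + 303.1 = 359.7919, v = 789.4·(+0.02079)/1.17882 + 220.2 = 234.1215
M1: Pc = R·M1+t = (+0.32784, +0.00071, +1.21278); u = 694.9·(+0.32784)/1.21278 + 303.1 = 490.9431, v = 789.4·(+0.00071)/1.21278 + 220.2 = 220.6605
M2: Pc = R·M2+t = (+0.30863, -0.23339, +1.20538); u = 694.9·(+0.30863)/1.20538 + 303.1 = 481.0240, v = 789.4·(-0.23339)/1.20538 + 220.2 = 67.3540
M3: Pc = R·M3+t = (+0.07696, -0.21331, +1.17142); u = 694.9·(+0.07696)/1.17142 + 303.1 = 348.7563, v = 789.4·(-0.21331)/1.17142 + 220.2 = 76.4553

c0=(359.79, 234.12) c1=(490.94, 220.66) c2=(481.02, 67.35) c3=(348.76, 76.46)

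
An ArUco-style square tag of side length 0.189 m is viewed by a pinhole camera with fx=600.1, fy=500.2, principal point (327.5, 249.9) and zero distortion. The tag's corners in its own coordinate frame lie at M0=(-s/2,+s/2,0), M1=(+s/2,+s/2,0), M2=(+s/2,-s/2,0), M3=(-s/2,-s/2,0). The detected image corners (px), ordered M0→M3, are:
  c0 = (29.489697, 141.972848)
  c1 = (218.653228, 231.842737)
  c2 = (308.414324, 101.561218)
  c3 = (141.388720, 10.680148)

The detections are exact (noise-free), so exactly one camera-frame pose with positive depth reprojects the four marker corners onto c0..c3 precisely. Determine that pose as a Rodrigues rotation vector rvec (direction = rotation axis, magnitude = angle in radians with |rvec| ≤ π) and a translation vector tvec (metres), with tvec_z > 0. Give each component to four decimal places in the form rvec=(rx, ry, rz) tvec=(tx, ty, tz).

Intrinsics K: fx=600.1, fy=500.2, cx=327.5, cy=249.9
Marker side s = 0.189 m; corners in marker frame (Z=0):
  M0 = (-0.0945, +0.0945, 0)
  M1 = (+0.0945, +0.0945, 0)
  M2 = (+0.0945, -0.0945, 0)
  M3 = (-0.0945, -0.0945, 0)
Detected image corners:
  c0 = (29.489697, 141.972848) px
  c1 = (218.653228, 231.842737) px
  c2 = (308.414324, 101.561218) px
  c3 = (141.388720, 10.680148) px
Planar DLT: solve 8×8 A·h = b for H (H[2,2]=1):
  H  [+1001.90564 -611.10467 +179.65582]
  H  [+521.56085 +636.48283 +120.21623]
  H  [+0.35608 -0.45610 +1.00000]
B = K⁻¹H; ‖b₁‖=1.746715, ‖b₂‖=1.746715; λ = 2/(‖b₁‖+‖b₂‖) = 0.572503, sign → tz>0 ⇒ λ=+0.572503
r₁ = λ·B[:,0] = (+0.84458,+0.49511,+0.20386); r₂ = λ·B[:,1] = (-0.44050,+0.85894,-0.26112)
r₃ = r₁×r₂ = (-0.30438,+0.13074,+0.94354); SVD([r₁ r₂ r₃]) → R = UVᵀ:
  R  [+0.84458 -0.44050 -0.30438]
  R  [+0.49511 +0.85894 +0.13074]
  R  [+0.20386 -0.26112 +0.94354]
t = (-0.14105, -0.14843, +0.57250) m
tr R = 2.647055; θ = arccos((tr R − 1)/2) = 0.603195 rad = 34.561°
axis k = ((R−Rᵀ)₃₂, (R−Rᵀ)₁₃, (R−Rᵀ)₂₁) / (2 sinθ) = (-0.345382, -0.447961, +0.824646)
rvec = θ·k = (-0.208333, -0.270208, +0.497422)

rvec=(-0.2083, -0.2702, 0.4974) tvec=(-0.1410, -0.1484, 0.5725)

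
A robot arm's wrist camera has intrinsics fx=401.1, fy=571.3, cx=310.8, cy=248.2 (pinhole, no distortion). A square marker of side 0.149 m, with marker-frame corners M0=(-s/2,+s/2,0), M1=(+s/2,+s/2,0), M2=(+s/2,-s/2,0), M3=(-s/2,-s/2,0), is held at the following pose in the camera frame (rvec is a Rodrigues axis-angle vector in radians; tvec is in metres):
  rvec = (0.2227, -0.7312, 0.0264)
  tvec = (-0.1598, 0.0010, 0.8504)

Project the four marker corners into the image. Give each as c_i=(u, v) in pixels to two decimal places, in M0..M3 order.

c0=(201.14, 302.66) c1=(261.73, 291.77) c2=(266.99, 199.36) c3=(204.85, 199.01)

Intrinsics K: fx=401.1, fy=571.3, cx=310.8, cy=248.2
Marker side s = 0.149 m; corners in marker frame (Z=0):
  M0 = (-0.0745, +0.0745, 0)
  M1 = (+0.0745, +0.0745, 0)
  M2 = (+0.0745, -0.0745, 0)
  M3 = (-0.0745, -0.0745, 0)
rvec = (0.2227, -0.7312, 0.0264), |rvec| = θ = 0.76482 rad = 43.821°
Rodrigues: sinθ=0.69241, 1−cosθ=0.27849; R = I + sinθ·[k]× + (1−cosθ)·[k]×²:
    [+0.74512 -0.10143 -0.65917]
    [-0.05363 +0.97606 -0.21081]
    [+0.66477 +0.19242 +0.72184]
t = (-0.1598, 0.0010, 0.8504) m
M0: Pc = R·M0+t = (-0.22287, +0.07771, +0.81521); u = 401.1·(-0.22287)/0.81521 + 310.8 = 201.1445, v = 571.3·(+0.07771)/0.81521 + 248.2 = 302.6602
M1: Pc = R·M1+t = (-0.11184, +0.06972, +0.91426); u = 401.1·(-0.11184)/0.91426 + 310.8 = 261.7320, v = 571.3·(+0.06972)/0.91426 + 248.2 = 291.7670
M2: Pc = R·M2+t = (-0.09673, -0.07571, +0.88559); u = 401.1·(-0.09673)/0.88559 + 310.8 = 266.9882, v = 571.3·(-0.07571)/0.88559 + 248.2 = 199.3581
M3: Pc = R·M3+t = (-0.20776, -0.06772, +0.78654); u = 401.1·(-0.20776)/0.78654 + 310.8 = 204.8541, v = 571.3·(-0.06772)/0.78654 + 248.2 = 199.0111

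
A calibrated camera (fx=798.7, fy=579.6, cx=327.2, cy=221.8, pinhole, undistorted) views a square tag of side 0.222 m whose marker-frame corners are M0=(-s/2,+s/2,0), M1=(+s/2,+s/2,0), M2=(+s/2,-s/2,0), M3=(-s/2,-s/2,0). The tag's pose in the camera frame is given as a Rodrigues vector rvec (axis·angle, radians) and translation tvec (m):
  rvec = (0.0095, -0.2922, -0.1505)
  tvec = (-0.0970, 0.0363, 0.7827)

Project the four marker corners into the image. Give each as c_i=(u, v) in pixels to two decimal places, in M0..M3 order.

c0=(130.48, 346.73) c1=(350.94, 313.56) c2=(319.13, 157.48) c3=(93.93, 177.69)

Intrinsics K: fx=798.7, fy=579.6, cx=327.2, cy=221.8
Marker side s = 0.222 m; corners in marker frame (Z=0):
  M0 = (-0.1110, +0.1110, 0)
  M1 = (+0.1110, +0.1110, 0)
  M2 = (+0.1110, -0.1110, 0)
  M3 = (-0.1110, -0.1110, 0)
rvec = (0.0095, -0.2922, -0.1505), |rvec| = θ = 0.32882 rad = 18.840°
Rodrigues: sinθ=0.32292, 1−cosθ=0.05358; R = I + sinθ·[k]× + (1−cosθ)·[k]×²:
    [+0.94647 +0.14643 -0.28767]
    [-0.14918 +0.98873 +0.01246]
    [+0.28625 +0.03112 +0.95765]
t = (-0.0970, 0.0363, 0.7827) m
M0: Pc = R·M0+t = (-0.18580, +0.16261, +0.75438); u = 798.7·(-0.18580)/0.75438 + 327.2 = 130.4793, v = 579.6·(+0.16261)/0.75438 + 221.8 = 346.7338
M1: Pc = R·M1+t = (+0.02431, +0.12949, +0.81793); u = 798.7·(+0.02431)/0.81793 + 327.2 = 350.9400, v = 579.6·(+0.12949)/0.81793 + 221.8 = 313.5594
M2: Pc = R·M2+t = (-0.00820, -0.09001, +0.81102); u = 798.7·(-0.00820)/0.81102 + 327.2 = 319.1292, v = 579.6·(-0.09001)/0.81102 + 221.8 = 157.4753
M3: Pc = R·M3+t = (-0.21831, -0.05689, +0.74747); u = 798.7·(-0.21831)/0.74747 + 327.2 = 93.9263, v = 579.6·(-0.05689)/0.74747 + 221.8 = 177.6863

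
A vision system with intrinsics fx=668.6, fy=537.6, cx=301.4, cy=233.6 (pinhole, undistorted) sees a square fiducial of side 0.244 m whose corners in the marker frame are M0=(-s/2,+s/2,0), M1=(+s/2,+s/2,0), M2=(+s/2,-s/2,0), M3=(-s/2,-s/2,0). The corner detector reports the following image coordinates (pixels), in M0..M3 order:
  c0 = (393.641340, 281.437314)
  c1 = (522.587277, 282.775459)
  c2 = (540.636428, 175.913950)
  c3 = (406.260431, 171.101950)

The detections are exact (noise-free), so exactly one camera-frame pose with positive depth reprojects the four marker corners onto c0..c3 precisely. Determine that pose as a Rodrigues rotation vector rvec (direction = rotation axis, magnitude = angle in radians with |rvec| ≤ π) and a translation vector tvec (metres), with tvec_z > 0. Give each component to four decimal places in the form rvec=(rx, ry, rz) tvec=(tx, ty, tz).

rvec=(0.2225, -0.1457, 0.0423) tvec=(0.2916, -0.0100, 1.1802)

Intrinsics K: fx=668.6, fy=537.6, cx=301.4, cy=233.6
Marker side s = 0.244 m; corners in marker frame (Z=0):
  M0 = (-0.1220, +0.1220, 0)
  M1 = (+0.1220, +0.1220, 0)
  M2 = (+0.1220, -0.1220, 0)
  M3 = (-0.1220, -0.1220, 0)
Detected image corners:
  c0 = (393.641340, 281.437314) px
  c1 = (522.587277, 282.775459) px
  c2 = (540.636428, 175.913950) px
  c3 = (406.260431, 171.101950) px
Planar DLT: solve 8×8 A·h = b for H (H[2,2]=1):
  H  [+597.98538 +22.54395 +466.62067]
  H  [+41.12353 +486.81223 +229.04764]
  H  [+0.12590 +0.18369 +1.00000]
B = K⁻¹H; ‖b₁‖=0.847319, ‖b₂‖=0.847319; λ = 2/(‖b₁‖+‖b₂‖) = 1.180192, sign → tz>0 ⇒ λ=+1.180192
r₁ = λ·B[:,0] = (+0.98857,+0.02572,+0.14858); r₂ = λ·B[:,1] = (-0.05793,+0.97450,+0.21679)
r₃ = r₁×r₂ = (-0.13922,-0.22292,+0.96484); SVD([r₁ r₂ r₃]) → R = UVᵀ:
  R  [+0.98857 -0.05793 -0.13922]
  R  [+0.02572 +0.97450 -0.22292]
  R  [+0.14858 +0.21679 +0.96484]
t = (+0.29164, -0.00999, +1.18019) m
tr R = 2.927908; θ = arccos((tr R − 1)/2) = 0.269313 rad = 15.430°
axis k = ((R−Rᵀ)₃₂, (R−Rᵀ)₁₃, (R−Rᵀ)₂₁) / (2 sinθ) = (+0.826306, -0.540840, +0.157194)
rvec = θ·k = (+0.222535, -0.145655, +0.042334)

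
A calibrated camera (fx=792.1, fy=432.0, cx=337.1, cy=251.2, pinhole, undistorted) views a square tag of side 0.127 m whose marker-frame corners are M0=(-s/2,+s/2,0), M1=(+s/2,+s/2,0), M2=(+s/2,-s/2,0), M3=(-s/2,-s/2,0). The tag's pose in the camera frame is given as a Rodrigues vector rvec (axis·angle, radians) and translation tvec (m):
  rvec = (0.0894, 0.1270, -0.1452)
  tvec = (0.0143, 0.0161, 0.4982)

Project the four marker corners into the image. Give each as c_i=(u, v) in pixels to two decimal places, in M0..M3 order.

Intrinsics K: fx=792.1, fy=432.0, cx=337.1, cy=251.2
Marker side s = 0.127 m; corners in marker frame (Z=0):
  M0 = (-0.0635, +0.0635, 0)
  M1 = (+0.0635, +0.0635, 0)
  M2 = (+0.0635, -0.0635, 0)
  M3 = (-0.0635, -0.0635, 0)
rvec = (0.0894, 0.1270, -0.1452), |rvec| = θ = 0.21261 rad = 12.182°
Rodrigues: sinθ=0.21102, 1−cosθ=0.02252; R = I + sinθ·[k]× + (1−cosθ)·[k]×²:
    [+0.98146 +0.14976 +0.11958]
    [-0.13845 +0.98552 -0.09791]
    [-0.13251 +0.07954 +0.98798]
t = (0.0143, 0.0161, 0.4982) m
M0: Pc = R·M0+t = (-0.03851, +0.08747, +0.51167); u = 792.1·(-0.03851)/0.51167 + 337.1 = 277.4788, v = 432.0·(+0.08747)/0.51167 + 251.2 = 325.0528
M1: Pc = R·M1+t = (+0.08613, +0.06989, +0.49484); u = 792.1·(+0.08613)/0.49484 + 337.1 = 474.9757, v = 432.0·(+0.06989)/0.49484 + 251.2 = 312.2138
M2: Pc = R·M2+t = (+0.06711, -0.05527, +0.48473); u = 792.1·(+0.06711)/0.48473 + 337.1 = 446.7686, v = 432.0·(-0.05527)/0.48473 + 251.2 = 201.9410
M3: Pc = R·M3+t = (-0.05753, -0.03769, +0.50156); u = 792.1·(-0.05753)/0.50156 + 337.1 = 246.2404, v = 432.0·(-0.03769)/0.50156 + 251.2 = 218.7386

c0=(277.48, 325.05) c1=(474.98, 312.21) c2=(446.77, 201.94) c3=(246.24, 218.74)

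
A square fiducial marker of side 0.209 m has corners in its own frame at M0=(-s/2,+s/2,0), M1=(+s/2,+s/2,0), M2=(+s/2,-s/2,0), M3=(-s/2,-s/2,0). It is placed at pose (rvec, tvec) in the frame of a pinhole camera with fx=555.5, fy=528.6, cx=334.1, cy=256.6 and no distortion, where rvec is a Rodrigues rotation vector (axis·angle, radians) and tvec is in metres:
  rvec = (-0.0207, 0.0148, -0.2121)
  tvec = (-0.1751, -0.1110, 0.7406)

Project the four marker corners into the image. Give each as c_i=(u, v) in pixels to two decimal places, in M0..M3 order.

c0=(142.37, 266.00) c1=(295.68, 234.45) c2=(262.99, 88.99) c3=(110.75, 120.85)

Intrinsics K: fx=555.5, fy=528.6, cx=334.1, cy=256.6
Marker side s = 0.209 m; corners in marker frame (Z=0):
  M0 = (-0.1045, +0.1045, 0)
  M1 = (+0.1045, +0.1045, 0)
  M2 = (+0.1045, -0.1045, 0)
  M3 = (-0.1045, -0.1045, 0)
rvec = (-0.0207, 0.0148, -0.2121), |rvec| = θ = 0.21362 rad = 12.240°
Rodrigues: sinθ=0.21200, 1−cosθ=0.02273; R = I + sinθ·[k]× + (1−cosθ)·[k]×²:
    [+0.97748 +0.21034 +0.01687]
    [-0.21064 +0.97738 +0.01898]
    [-0.01250 -0.02211 +0.99968]
t = (-0.1751, -0.1110, 0.7406) m
M0: Pc = R·M0+t = (-0.25527, +0.01315, +0.73960); u = 555.5·(-0.25527)/0.73960 + 334.1 = 142.3729, v = 528.6·(+0.01315)/0.73960 + 256.6 = 265.9973
M1: Pc = R·M1+t = (-0.05097, -0.03088, +0.73698); u = 555.5·(-0.05097)/0.73698 + 334.1 = 295.6794, v = 528.6·(-0.03088)/0.73698 + 256.6 = 234.4542
M2: Pc = R·M2+t = (-0.09493, -0.23515, +0.74160); u = 555.5·(-0.09493)/0.74160 + 334.1 = 262.9900, v = 528.6·(-0.23515)/0.74160 + 256.6 = 88.9911
M3: Pc = R·M3+t = (-0.29923, -0.19112, +0.74422); u = 555.5·(-0.29923)/0.74422 + 334.1 = 110.7500, v = 528.6·(-0.19112)/0.74422 + 256.6 = 120.8491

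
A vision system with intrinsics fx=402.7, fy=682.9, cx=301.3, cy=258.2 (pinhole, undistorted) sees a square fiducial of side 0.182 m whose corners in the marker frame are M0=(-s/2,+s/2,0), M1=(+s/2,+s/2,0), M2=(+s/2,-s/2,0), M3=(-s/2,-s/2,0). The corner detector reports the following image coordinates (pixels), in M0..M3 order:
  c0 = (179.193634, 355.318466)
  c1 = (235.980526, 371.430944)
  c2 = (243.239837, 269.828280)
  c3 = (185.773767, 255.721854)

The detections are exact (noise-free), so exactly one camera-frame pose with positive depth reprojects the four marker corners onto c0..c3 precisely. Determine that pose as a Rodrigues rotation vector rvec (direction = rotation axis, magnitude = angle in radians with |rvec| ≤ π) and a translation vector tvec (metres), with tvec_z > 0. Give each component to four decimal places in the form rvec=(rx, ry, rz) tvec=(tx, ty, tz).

rvec=(0.0528, 0.1472, 0.1336) tvec=(-0.2737, 0.0980, 1.2167)

Intrinsics K: fx=402.7, fy=682.9, cx=301.3, cy=258.2
Marker side s = 0.182 m; corners in marker frame (Z=0):
  M0 = (-0.0910, +0.0910, 0)
  M1 = (+0.0910, +0.0910, 0)
  M2 = (+0.0910, -0.0910, 0)
  M3 = (-0.0910, -0.0910, 0)
Detected image corners:
  c0 = (179.193634, 355.318466) px
  c1 = (235.980526, 371.430944) px
  c2 = (243.239837, 269.828280) px
  c3 = (185.773767, 255.721854) px
Planar DLT: solve 8×8 A·h = b for H (H[2,2]=1):
  H  [+289.12911 -27.21128 +210.72610]
  H  [+46.33847 +568.69165 +313.22829]
  H  [-0.11724 +0.05112 +1.00000]
B = K⁻¹H; ‖b₁‖=0.821877, ‖b₂‖=0.821877; λ = 2/(‖b₁‖+‖b₂‖) = 1.216728, sign → tz>0 ⇒ λ=+1.216728
r₁ = λ·B[:,0] = (+0.98032,+0.13650,-0.14265); r₂ = λ·B[:,1] = (-0.12876,+0.98972,+0.06220)
r₃ = r₁×r₂ = (+0.14968,-0.04261,+0.98782); SVD([r₁ r₂ r₃]) → R = UVᵀ:
  R  [+0.98032 -0.12876 +0.14968]
  R  [+0.13650 +0.98972 -0.04261]
  R  [-0.14265 +0.06220 +0.98782]
t = (-0.27366, +0.09804, +1.21673) m
tr R = 2.957855; θ = arccos((tr R − 1)/2) = 0.205655 rad = 11.783°
axis k = ((R−Rᵀ)₃₂, (R−Rᵀ)₁₃, (R−Rᵀ)₂₁) / (2 sinθ) = (+0.256631, +0.715771, +0.649471)
rvec = θ·k = (+0.052777, +0.147202, +0.133567)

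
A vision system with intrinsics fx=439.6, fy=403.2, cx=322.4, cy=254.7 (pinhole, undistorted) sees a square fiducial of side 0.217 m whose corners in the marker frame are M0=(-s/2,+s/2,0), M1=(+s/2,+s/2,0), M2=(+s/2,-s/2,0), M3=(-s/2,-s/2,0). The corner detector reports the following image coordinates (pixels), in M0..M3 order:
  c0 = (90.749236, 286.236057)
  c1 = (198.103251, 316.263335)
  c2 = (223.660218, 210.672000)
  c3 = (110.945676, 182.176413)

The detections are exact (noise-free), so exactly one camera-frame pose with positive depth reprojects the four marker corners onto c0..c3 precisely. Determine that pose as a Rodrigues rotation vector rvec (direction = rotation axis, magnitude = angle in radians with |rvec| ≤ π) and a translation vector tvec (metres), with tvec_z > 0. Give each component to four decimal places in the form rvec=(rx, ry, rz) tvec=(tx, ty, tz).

rvec=(0.1458, 0.1194, 0.2648) tvec=(-0.3044, -0.0098, 0.7989)

Intrinsics K: fx=439.6, fy=403.2, cx=322.4, cy=254.7
Marker side s = 0.217 m; corners in marker frame (Z=0):
  M0 = (-0.1085, +0.1085, 0)
  M1 = (+0.1085, +0.1085, 0)
  M2 = (+0.1085, -0.1085, 0)
  M3 = (-0.1085, -0.1085, 0)
Detected image corners:
  c0 = (90.749236, 286.236057) px
  c1 = (198.103251, 316.263335) px
  c2 = (223.660218, 210.672000) px
  c3 = (110.945676, 182.176413) px
Planar DLT: solve 8×8 A·h = b for H (H[2,2]=1):
  H  [+487.65224 -74.24776 +154.88421]
  H  [+104.34617 +532.52728 +249.77332]
  H  [-0.12287 +0.19896 +1.00000]
B = K⁻¹H; ‖b₁‖=1.251754, ‖b₂‖=1.251754; λ = 2/(‖b₁‖+‖b₂‖) = 0.798879, sign → tz>0 ⇒ λ=+0.798879
r₁ = λ·B[:,0] = (+0.95819,+0.26875,-0.09816); r₂ = λ·B[:,1] = (-0.25150,+0.95472,+0.15894)
r₃ = r₁×r₂ = (+0.13643,-0.12761,+0.98240); SVD([r₁ r₂ r₃]) → R = UVᵀ:
  R  [+0.95819 -0.25150 +0.13643]
  R  [+0.26875 +0.95472 -0.12761]
  R  [-0.09816 +0.15894 +0.98240]
t = (-0.30442, -0.00976, +0.79888) m
tr R = 2.895309; θ = arccos((tr R − 1)/2) = 0.324989 rad = 18.620°
axis k = ((R−Rᵀ)₃₂, (R−Rᵀ)₁₃, (R−Rᵀ)₂₁) / (2 sinθ) = (+0.448721, +0.367356, +0.814677)
rvec = θ·k = (+0.145829, +0.119387, +0.264761)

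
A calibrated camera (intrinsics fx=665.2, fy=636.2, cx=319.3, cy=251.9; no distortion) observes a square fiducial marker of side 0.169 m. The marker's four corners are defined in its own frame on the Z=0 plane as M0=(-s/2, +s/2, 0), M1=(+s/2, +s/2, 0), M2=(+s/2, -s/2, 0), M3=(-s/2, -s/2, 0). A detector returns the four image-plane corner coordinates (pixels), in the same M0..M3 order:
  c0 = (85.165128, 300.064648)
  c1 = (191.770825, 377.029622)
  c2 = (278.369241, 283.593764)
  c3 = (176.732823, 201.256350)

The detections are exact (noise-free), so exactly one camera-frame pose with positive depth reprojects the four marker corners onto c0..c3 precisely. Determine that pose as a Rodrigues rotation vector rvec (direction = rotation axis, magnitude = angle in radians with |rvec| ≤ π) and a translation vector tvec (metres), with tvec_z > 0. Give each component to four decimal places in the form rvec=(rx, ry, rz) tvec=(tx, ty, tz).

rvec=(0.1020, -0.2679, 0.7204) tvec=(-0.1698, 0.0523, 0.8377)

Intrinsics K: fx=665.2, fy=636.2, cx=319.3, cy=251.9
Marker side s = 0.169 m; corners in marker frame (Z=0):
  M0 = (-0.0845, +0.0845, 0)
  M1 = (+0.0845, +0.0845, 0)
  M2 = (+0.0845, -0.0845, 0)
  M3 = (-0.0845, -0.0845, 0)
Detected image corners:
  c0 = (85.165128, 300.064648) px
  c1 = (191.770825, 377.029622) px
  c2 = (278.369241, 283.593764) px
  c3 = (176.732823, 201.256350) px
Planar DLT: solve 8×8 A·h = b for H (H[2,2]=1):
  H  [+676.57731 -526.64889 +184.46198]
  H  [+567.30030 +568.41992 +291.59947]
  H  [+0.33045 +0.00032 +1.00000]
B = K⁻¹H; ‖b₁‖=1.193777, ‖b₂‖=1.193777; λ = 2/(‖b₁‖+‖b₂‖) = 0.837678, sign → tz>0 ⇒ λ=+0.837678
r₁ = λ·B[:,0] = (+0.71913,+0.63736,+0.27681); r₂ = λ·B[:,1] = (-0.66333,+0.74832,+0.00027)
r₃ = r₁×r₂ = (-0.20697,-0.18381,+0.96092); SVD([r₁ r₂ r₃]) → R = UVᵀ:
  R  [+0.71913 -0.66333 -0.20697]
  R  [+0.63736 +0.74832 -0.18381]
  R  [+0.27681 +0.00027 +0.96092]
t = (-0.16980, +0.05227, +0.83768) m
tr R = 2.428382; θ = arccos((tr R − 1)/2) = 0.775329 rad = 44.423°
axis k = ((R−Rᵀ)₃₂, (R−Rᵀ)₁₃, (R−Rᵀ)₂₁) / (2 sinθ) = (+0.131499, -0.345586, +0.929128)
rvec = θ·k = (+0.101955, -0.267942, +0.720380)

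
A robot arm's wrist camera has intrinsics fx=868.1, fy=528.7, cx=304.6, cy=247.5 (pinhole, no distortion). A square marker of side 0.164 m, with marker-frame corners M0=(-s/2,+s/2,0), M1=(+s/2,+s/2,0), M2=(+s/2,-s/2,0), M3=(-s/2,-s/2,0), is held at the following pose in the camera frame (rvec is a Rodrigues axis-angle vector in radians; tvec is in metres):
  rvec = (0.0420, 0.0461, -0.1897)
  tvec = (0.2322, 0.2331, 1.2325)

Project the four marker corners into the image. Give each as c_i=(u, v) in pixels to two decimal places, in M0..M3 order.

Intrinsics K: fx=868.1, fy=528.7, cx=304.6, cy=247.5
Marker side s = 0.164 m; corners in marker frame (Z=0):
  M0 = (-0.0820, +0.0820, 0)
  M1 = (+0.0820, +0.0820, 0)
  M2 = (+0.0820, -0.0820, 0)
  M3 = (-0.0820, -0.0820, 0)
rvec = (0.0420, 0.0461, -0.1897), |rvec| = θ = 0.19969 rad = 11.441°
Rodrigues: sinθ=0.19836, 1−cosθ=0.01987; R = I + sinθ·[k]× + (1−cosθ)·[k]×²:
    [+0.98101 +0.18941 +0.04182]
    [-0.18748 +0.98119 -0.04608]
    [-0.04976 +0.03736 +0.99806]
t = (0.2322, 0.2331, 1.2325) m
M0: Pc = R·M0+t = (+0.16729, +0.32893, +1.23964); u = 868.1·(+0.16729)/1.23964 + 304.6 = 421.7492, v = 528.7·(+0.32893)/1.23964 + 247.5 = 387.7866
M1: Pc = R·M1+t = (+0.32817, +0.29818, +1.23148); u = 868.1·(+0.32817)/1.23148 + 304.6 = 535.9372, v = 528.7·(+0.29818)/1.23148 + 247.5 = 375.5164
M2: Pc = R·M2+t = (+0.29711, +0.13727, +1.22536); u = 868.1·(+0.29711)/1.22536 + 304.6 = 515.0877, v = 528.7·(+0.13727)/1.22536 + 247.5 = 306.7272
M3: Pc = R·M3+t = (+0.13623, +0.16802, +1.23352); u = 868.1·(+0.13623)/1.23352 + 304.6 = 400.4704, v = 528.7·(+0.16802)/1.23352 + 247.5 = 319.5135

c0=(421.75, 387.79) c1=(535.94, 375.52) c2=(515.09, 306.73) c3=(400.47, 319.51)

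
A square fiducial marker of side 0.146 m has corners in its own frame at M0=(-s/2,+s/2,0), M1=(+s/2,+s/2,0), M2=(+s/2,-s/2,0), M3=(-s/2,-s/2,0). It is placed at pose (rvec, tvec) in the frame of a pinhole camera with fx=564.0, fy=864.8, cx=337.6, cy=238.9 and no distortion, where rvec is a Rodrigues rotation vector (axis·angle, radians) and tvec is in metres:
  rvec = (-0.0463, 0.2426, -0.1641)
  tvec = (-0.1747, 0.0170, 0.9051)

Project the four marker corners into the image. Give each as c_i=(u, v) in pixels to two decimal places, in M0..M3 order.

Intrinsics K: fx=564.0, fy=864.8, cx=337.6, cy=238.9
Marker side s = 0.146 m; corners in marker frame (Z=0):
  M0 = (-0.0730, +0.0730, 0)
  M1 = (+0.0730, +0.0730, 0)
  M2 = (+0.0730, -0.0730, 0)
  M3 = (-0.0730, -0.0730, 0)
rvec = (-0.0463, 0.2426, -0.1641), |rvec| = θ = 0.29653 rad = 16.990°
Rodrigues: sinθ=0.29220, 1−cosθ=0.04364; R = I + sinθ·[k]× + (1−cosθ)·[k]×²:
    [+0.95742 +0.15613 +0.24283]
    [-0.16728 +0.98557 +0.02586]
    [-0.23529 -0.06538 +0.96972]
t = (-0.1747, 0.0170, 0.9051) m
M0: Pc = R·M0+t = (-0.23319, +0.10116, +0.91750); u = 564.0·(-0.23319)/0.91750 + 337.6 = 194.2527, v = 864.8·(+0.10116)/0.91750 + 238.9 = 334.2474
M1: Pc = R·M1+t = (-0.09341, +0.07674, +0.88315); u = 564.0·(-0.09341)/0.88315 + 337.6 = 277.9458, v = 864.8·(+0.07674)/0.88315 + 238.9 = 314.0406
M2: Pc = R·M2+t = (-0.11621, -0.06716, +0.89270); u = 564.0·(-0.11621)/0.89270 + 337.6 = 264.1820, v = 864.8·(-0.06716)/0.89270 + 238.9 = 173.8406
M3: Pc = R·M3+t = (-0.25599, -0.04274, +0.92705); u = 564.0·(-0.25599)/0.92705 + 337.6 = 181.8607, v = 864.8·(-0.04274)/0.92705 + 238.9 = 199.0345

c0=(194.25, 334.25) c1=(277.95, 314.04) c2=(264.18, 173.84) c3=(181.86, 199.03)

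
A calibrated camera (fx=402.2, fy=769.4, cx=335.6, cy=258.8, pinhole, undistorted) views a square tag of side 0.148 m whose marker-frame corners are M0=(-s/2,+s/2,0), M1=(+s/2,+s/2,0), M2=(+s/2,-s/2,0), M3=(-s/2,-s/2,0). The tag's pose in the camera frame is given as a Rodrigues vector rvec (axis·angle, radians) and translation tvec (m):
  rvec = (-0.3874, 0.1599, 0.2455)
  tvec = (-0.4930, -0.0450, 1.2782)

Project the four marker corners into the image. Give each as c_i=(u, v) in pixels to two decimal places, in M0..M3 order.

Intrinsics K: fx=402.2, fy=769.4, cx=335.6, cy=258.8
Marker side s = 0.148 m; corners in marker frame (Z=0):
  M0 = (-0.0740, +0.0740, 0)
  M1 = (+0.0740, +0.0740, 0)
  M2 = (+0.0740, -0.0740, 0)
  M3 = (-0.0740, -0.0740, 0)
rvec = (-0.3874, 0.1599, 0.2455), |rvec| = θ = 0.48571 rad = 27.829°
Rodrigues: sinθ=0.46684, 1−cosθ=0.11566; R = I + sinθ·[k]× + (1−cosθ)·[k]×²:
    [+0.95792 -0.26633 +0.10706]
    [+0.20559 +0.89688 +0.39159]
    [-0.20031 -0.35310 +0.91389]
t = (-0.4930, -0.0450, 1.2782) m
M0: Pc = R·M0+t = (-0.58359, +0.00616, +1.26689); u = 402.2·(-0.58359)/1.26689 + 335.6 = 150.3267, v = 769.4·(+0.00616)/1.26689 + 258.8 = 262.5381
M1: Pc = R·M1+t = (-0.44182, +0.03658, +1.23725); u = 402.2·(-0.44182)/1.23725 + 335.6 = 191.9739, v = 769.4·(+0.03658)/1.23725 + 258.8 = 281.5495
M2: Pc = R·M2+t = (-0.40241, -0.09616, +1.28951); u = 402.2·(-0.40241)/1.28951 + 335.6 = 210.0887, v = 769.4·(-0.09616)/1.28951 + 258.8 = 201.4279
M3: Pc = R·M3+t = (-0.54418, -0.12658, +1.31915); u = 402.2·(-0.54418)/1.31915 + 335.6 = 169.6842, v = 769.4·(-0.12658)/1.31915 + 258.8 = 184.9702

c0=(150.33, 262.54) c1=(191.97, 281.55) c2=(210.09, 201.43) c3=(169.68, 184.97)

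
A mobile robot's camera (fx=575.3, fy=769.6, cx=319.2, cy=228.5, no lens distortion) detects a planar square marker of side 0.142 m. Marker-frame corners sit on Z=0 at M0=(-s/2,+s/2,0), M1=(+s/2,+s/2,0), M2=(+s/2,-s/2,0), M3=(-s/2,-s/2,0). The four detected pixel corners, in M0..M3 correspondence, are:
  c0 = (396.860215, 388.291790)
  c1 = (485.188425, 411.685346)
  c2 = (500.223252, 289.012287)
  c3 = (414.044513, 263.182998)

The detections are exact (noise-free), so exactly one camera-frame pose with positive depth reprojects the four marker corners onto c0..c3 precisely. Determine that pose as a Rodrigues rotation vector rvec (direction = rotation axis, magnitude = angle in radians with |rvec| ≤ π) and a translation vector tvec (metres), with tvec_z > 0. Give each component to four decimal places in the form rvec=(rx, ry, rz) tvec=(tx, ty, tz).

rvec=(-0.1093, -0.1593, 0.2117) tvec=(0.1980, 0.1237, 0.8730)

Intrinsics K: fx=575.3, fy=769.6, cx=319.2, cy=228.5
Marker side s = 0.142 m; corners in marker frame (Z=0):
  M0 = (-0.0710, +0.0710, 0)
  M1 = (+0.0710, +0.0710, 0)
  M2 = (+0.0710, -0.0710, 0)
  M3 = (-0.0710, -0.0710, 0)
Detected image corners:
  c0 = (396.860215, 388.291790) px
  c1 = (485.188425, 411.685346) px
  c2 = (500.223252, 289.012287) px
  c3 = (414.044513, 263.182998) px
Planar DLT: solve 8×8 A·h = b for H (H[2,2]=1):
  H  [+689.29012 -177.43642 +449.67736]
  H  [+229.79184 +824.13487 +337.56128]
  H  [+0.16680 -0.14269 +1.00000]
B = K⁻¹H; ‖b₁‖=1.145509, ‖b₂‖=1.145509; λ = 2/(‖b₁‖+‖b₂‖) = 0.872974, sign → tz>0 ⇒ λ=+0.872974
r₁ = λ·B[:,0] = (+0.96515,+0.21743,+0.14561); r₂ = λ·B[:,1] = (-0.20013,+0.97182,-0.12456)
r₃ = r₁×r₂ = (-0.16859,+0.09108,+0.98147); SVD([r₁ r₂ r₃]) → R = UVᵀ:
  R  [+0.96515 -0.20013 -0.16859]
  R  [+0.21743 +0.97182 +0.09108]
  R  [+0.14561 -0.12456 +0.98147]
t = (+0.19799, +0.12371, +0.87297) m
tr R = 2.918442; θ = arccos((tr R − 1)/2) = 0.286563 rad = 16.419°
axis k = ((R−Rᵀ)₃₂, (R−Rᵀ)₁₃, (R−Rᵀ)₂₁) / (2 sinθ) = (-0.381460, -0.555799, +0.738631)
rvec = θ·k = (-0.109312, -0.159272, +0.211664)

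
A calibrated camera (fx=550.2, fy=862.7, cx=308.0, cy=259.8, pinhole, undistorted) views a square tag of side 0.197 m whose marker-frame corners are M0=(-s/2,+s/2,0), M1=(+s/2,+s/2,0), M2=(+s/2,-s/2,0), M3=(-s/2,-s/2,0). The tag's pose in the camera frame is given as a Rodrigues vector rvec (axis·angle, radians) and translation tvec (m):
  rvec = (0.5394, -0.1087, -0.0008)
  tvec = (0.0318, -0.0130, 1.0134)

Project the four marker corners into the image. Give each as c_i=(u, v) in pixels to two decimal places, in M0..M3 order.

Intrinsics K: fx=550.2, fy=862.7, cx=308.0, cy=259.8
Marker side s = 0.197 m; corners in marker frame (Z=0):
  M0 = (-0.0985, +0.0985, 0)
  M1 = (+0.0985, +0.0985, 0)
  M2 = (+0.0985, -0.0985, 0)
  M3 = (-0.0985, -0.0985, 0)
rvec = (0.5394, -0.1087, -0.0008), |rvec| = θ = 0.55024 rad = 31.527°
Rodrigues: sinθ=0.52290, 1−cosθ=0.14760; R = I + sinθ·[k]× + (1−cosθ)·[k]×²:
    [+0.99424 -0.02782 -0.10351]
    [-0.02934 +0.85816 -0.51255]
    [+0.10309 +0.51263 +0.85240]
t = (0.0318, -0.0130, 1.0134) m
M0: Pc = R·M0+t = (-0.06887, +0.07442, +1.05374); u = 550.2·(-0.06887)/1.05374 + 308.0 = 272.0385, v = 862.7·(+0.07442)/1.05374 + 259.8 = 320.7270
M1: Pc = R·M1+t = (+0.12699, +0.06864, +1.07405); u = 550.2·(+0.12699)/1.07405 + 308.0 = 373.0538, v = 862.7·(+0.06864)/1.07405 + 259.8 = 314.9316
M2: Pc = R·M2+t = (+0.13247, -0.10042, +0.97306); u = 550.2·(+0.13247)/0.97306 + 308.0 = 382.9047, v = 862.7·(-0.10042)/0.97306 + 259.8 = 170.7701
M3: Pc = R·M3+t = (-0.06339, -0.09464, +0.95275); u = 550.2·(-0.06339)/0.95275 + 308.0 = 271.3921, v = 862.7·(-0.09464)/0.95275 + 259.8 = 174.1069

c0=(272.04, 320.73) c1=(373.05, 314.93) c2=(382.90, 170.77) c3=(271.39, 174.11)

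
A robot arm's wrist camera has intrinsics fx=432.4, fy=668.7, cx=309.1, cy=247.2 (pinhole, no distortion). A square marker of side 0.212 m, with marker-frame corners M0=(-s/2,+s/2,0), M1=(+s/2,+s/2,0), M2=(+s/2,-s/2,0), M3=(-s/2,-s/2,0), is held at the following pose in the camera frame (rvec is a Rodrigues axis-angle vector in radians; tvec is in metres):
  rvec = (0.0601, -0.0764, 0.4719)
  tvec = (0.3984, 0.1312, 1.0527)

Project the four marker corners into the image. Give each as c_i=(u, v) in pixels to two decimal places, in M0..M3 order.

Intrinsics K: fx=432.4, fy=668.7, cx=309.1, cy=247.2
Marker side s = 0.212 m; corners in marker frame (Z=0):
  M0 = (-0.1060, +0.1060, 0)
  M1 = (+0.1060, +0.1060, 0)
  M2 = (+0.1060, -0.1060, 0)
  M3 = (-0.1060, -0.1060, 0)
rvec = (0.0601, -0.0764, 0.4719), |rvec| = θ = 0.48181 rad = 27.606°
Rodrigues: sinθ=0.46338, 1−cosθ=0.11384; R = I + sinθ·[k]× + (1−cosθ)·[k]×²:
    [+0.88793 -0.45610 -0.05957]
    [+0.45160 +0.88902 -0.07548]
    [+0.08739 +0.04012 +0.99537]
t = (0.3984, 0.1312, 1.0527) m
M0: Pc = R·M0+t = (+0.25593, +0.17757, +1.04769); u = 432.4·(+0.25593)/1.04769 + 309.1 = 414.7278, v = 668.7·(+0.17757)/1.04769 + 247.2 = 360.5339
M1: Pc = R·M1+t = (+0.44417, +0.27331, +1.06622); u = 432.4·(+0.44417)/1.06622 + 309.1 = 489.2330, v = 668.7·(+0.27331)/1.06622 + 247.2 = 418.6097
M2: Pc = R·M2+t = (+0.54087, +0.08483, +1.05771); u = 432.4·(+0.54087)/1.05771 + 309.1 = 530.2109, v = 668.7·(+0.08483)/1.05771 + 247.2 = 300.8330
M3: Pc = R·M3+t = (+0.35263, -0.01091, +1.03918); u = 432.4·(+0.35263)/1.03918 + 309.1 = 455.8264, v = 668.7·(-0.01091)/1.03918 + 247.2 = 240.1822

c0=(414.73, 360.53) c1=(489.23, 418.61) c2=(530.21, 300.83) c3=(455.83, 240.18)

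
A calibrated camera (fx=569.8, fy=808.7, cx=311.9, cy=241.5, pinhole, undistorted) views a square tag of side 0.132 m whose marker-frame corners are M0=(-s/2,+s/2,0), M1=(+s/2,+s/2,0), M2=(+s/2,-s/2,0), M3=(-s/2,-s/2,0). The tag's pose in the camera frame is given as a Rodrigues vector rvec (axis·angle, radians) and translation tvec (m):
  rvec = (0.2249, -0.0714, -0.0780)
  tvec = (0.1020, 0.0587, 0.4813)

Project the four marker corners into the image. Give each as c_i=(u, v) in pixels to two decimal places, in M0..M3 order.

c0=(359.30, 452.62) c1=(508.04, 430.99) c2=(509.37, 222.49) c3=(351.09, 241.82)

Intrinsics K: fx=569.8, fy=808.7, cx=311.9, cy=241.5
Marker side s = 0.132 m; corners in marker frame (Z=0):
  M0 = (-0.0660, +0.0660, 0)
  M1 = (+0.0660, +0.0660, 0)
  M2 = (+0.0660, -0.0660, 0)
  M3 = (-0.0660, -0.0660, 0)
rvec = (0.2249, -0.0714, -0.0780), |rvec| = θ = 0.24852 rad = 14.239°
Rodrigues: sinθ=0.24597, 1−cosθ=0.03072; R = I + sinθ·[k]× + (1−cosθ)·[k]×²:
    [+0.99444 +0.06921 -0.07939]
    [-0.08519 +0.97181 -0.21982]
    [+0.06194 +0.22536 +0.97230]
t = (0.1020, 0.0587, 0.4813) m
M0: Pc = R·M0+t = (+0.04094, +0.12846, +0.49209); u = 569.8·(+0.04094)/0.49209 + 311.9 = 359.2999, v = 808.7·(+0.12846)/0.49209 + 241.5 = 452.6162
M1: Pc = R·M1+t = (+0.17220, +0.11722, +0.50026); u = 569.8·(+0.17220)/0.50026 + 311.9 = 508.0373, v = 808.7·(+0.11722)/0.50026 + 241.5 = 430.9880
M2: Pc = R·M2+t = (+0.16306, -0.01106, +0.47051); u = 569.8·(+0.16306)/0.47051 + 311.9 = 509.3741, v = 808.7·(-0.01106)/0.47051 + 241.5 = 222.4870
M3: Pc = R·M3+t = (+0.03180, +0.00018, +0.46234); u = 569.8·(+0.03180)/0.46234 + 311.9 = 351.0903, v = 808.7·(+0.00018)/0.46234 + 241.5 = 241.8195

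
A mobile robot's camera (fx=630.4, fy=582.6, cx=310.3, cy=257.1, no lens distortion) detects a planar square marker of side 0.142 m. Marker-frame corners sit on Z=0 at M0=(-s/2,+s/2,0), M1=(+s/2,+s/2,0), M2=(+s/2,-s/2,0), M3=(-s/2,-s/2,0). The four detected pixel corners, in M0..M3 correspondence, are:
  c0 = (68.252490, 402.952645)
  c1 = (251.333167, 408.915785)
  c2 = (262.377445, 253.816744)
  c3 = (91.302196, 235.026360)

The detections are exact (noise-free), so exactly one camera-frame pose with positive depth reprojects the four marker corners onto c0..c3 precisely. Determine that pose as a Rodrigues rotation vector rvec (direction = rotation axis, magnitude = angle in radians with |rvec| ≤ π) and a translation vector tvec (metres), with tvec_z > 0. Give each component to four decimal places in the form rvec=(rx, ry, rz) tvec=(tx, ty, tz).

Intrinsics K: fx=630.4, fy=582.6, cx=310.3, cy=257.1
Marker side s = 0.142 m; corners in marker frame (Z=0):
  M0 = (-0.0710, +0.0710, 0)
  M1 = (+0.0710, +0.0710, 0)
  M2 = (+0.0710, -0.0710, 0)
  M3 = (-0.0710, -0.0710, 0)
Detected image corners:
  c0 = (68.252490, 402.952645) px
  c1 = (251.333167, 408.915785) px
  c2 = (262.377445, 253.816744) px
  c3 = (91.302196, 235.026360) px
Planar DLT: solve 8×8 A·h = b for H (H[2,2]=1):
  H  [+1345.32746 -189.05132 +172.28922]
  H  [+280.85636 +998.77815 +323.02675]
  H  [+0.59152 -0.42050 +1.00000]
B = K⁻¹H; ‖b₁‖=1.948108, ‖b₂‖=1.948108; λ = 2/(‖b₁‖+‖b₂‖) = 0.513319, sign → tz>0 ⇒ λ=+0.513319
r₁ = λ·B[:,0] = (+0.94601,+0.11346,+0.30364); r₂ = λ·B[:,1] = (-0.04769,+0.97526,-0.21585)
r₃ = r₁×r₂ = (-0.32062,+0.18972,+0.92802); SVD([r₁ r₂ r₃]) → R = UVᵀ:
  R  [+0.94601 -0.04769 -0.32062]
  R  [+0.11346 +0.97526 +0.18972]
  R  [+0.30364 -0.21585 +0.92802]
t = (-0.11238, +0.05809, +0.51332) m
tr R = 2.849285; θ = arccos((tr R − 1)/2) = 0.390701 rad = 22.386°
axis k = ((R−Rᵀ)₃₂, (R−Rᵀ)₁₃, (R−Rᵀ)₂₁) / (2 sinθ) = (-0.532470, -0.819579, +0.211581)
rvec = θ·k = (-0.208037, -0.320210, +0.082665)

rvec=(-0.2080, -0.3202, 0.0827) tvec=(-0.1124, 0.0581, 0.5133)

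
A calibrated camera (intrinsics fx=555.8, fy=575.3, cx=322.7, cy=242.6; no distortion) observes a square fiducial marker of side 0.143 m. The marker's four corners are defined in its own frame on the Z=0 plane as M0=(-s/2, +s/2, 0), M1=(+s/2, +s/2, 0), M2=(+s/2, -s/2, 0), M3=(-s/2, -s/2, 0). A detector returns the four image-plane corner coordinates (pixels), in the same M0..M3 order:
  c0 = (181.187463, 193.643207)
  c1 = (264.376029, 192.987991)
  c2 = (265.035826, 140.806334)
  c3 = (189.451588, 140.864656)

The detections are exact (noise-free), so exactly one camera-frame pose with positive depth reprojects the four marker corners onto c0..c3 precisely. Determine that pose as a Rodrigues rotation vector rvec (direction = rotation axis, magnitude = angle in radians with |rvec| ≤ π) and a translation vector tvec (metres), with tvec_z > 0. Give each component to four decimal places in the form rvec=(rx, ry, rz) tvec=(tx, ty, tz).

Intrinsics K: fx=555.8, fy=575.3, cx=322.7, cy=242.6
Marker side s = 0.143 m; corners in marker frame (Z=0):
  M0 = (-0.0715, +0.0715, 0)
  M1 = (+0.0715, +0.0715, 0)
  M2 = (+0.0715, -0.0715, 0)
  M3 = (-0.0715, -0.0715, 0)
Detected image corners:
  c0 = (181.187463, 193.643207) px
  c1 = (264.376029, 192.987991) px
  c2 = (265.035826, 140.806334) px
  c3 = (189.451588, 140.864656) px
Planar DLT: solve 8×8 A·h = b for H (H[2,2]=1):
  H  [+570.76275 -180.83642 +225.33179]
  H  [+10.13701 +255.77110 +165.82575]
  H  [+0.07501 -0.66564 +1.00000]
B = K⁻¹H; ‖b₁‖=0.986325, ‖b₂‖=0.986326; λ = 2/(‖b₁‖+‖b₂‖) = 1.013864, sign → tz>0 ⇒ λ=+1.013864
r₁ = λ·B[:,0] = (+0.99700,-0.01421,+0.07605); r₂ = λ·B[:,1] = (+0.06196,+0.73534,-0.67486)
r₃ = r₁×r₂ = (-0.04634,+0.67755,+0.73401); SVD([r₁ r₂ r₃]) → R = UVᵀ:
  R  [+0.99700 +0.06196 -0.04634]
  R  [-0.01421 +0.73534 +0.67755]
  R  [+0.07605 -0.67486 +0.73401]
t = (-0.17761, -0.13530, +1.01386) m
tr R = 2.466352; θ = arccos((tr R − 1)/2) = 0.747816 rad = 42.847°
axis k = ((R−Rᵀ)₃₂, (R−Rᵀ)₁₃, (R−Rᵀ)₂₁) / (2 sinθ) = (-0.994368, -0.089986, -0.055998)
rvec = θ·k = (-0.743604, -0.067293, -0.041876)

rvec=(-0.7436, -0.0673, -0.0419) tvec=(-0.1776, -0.1353, 1.0139)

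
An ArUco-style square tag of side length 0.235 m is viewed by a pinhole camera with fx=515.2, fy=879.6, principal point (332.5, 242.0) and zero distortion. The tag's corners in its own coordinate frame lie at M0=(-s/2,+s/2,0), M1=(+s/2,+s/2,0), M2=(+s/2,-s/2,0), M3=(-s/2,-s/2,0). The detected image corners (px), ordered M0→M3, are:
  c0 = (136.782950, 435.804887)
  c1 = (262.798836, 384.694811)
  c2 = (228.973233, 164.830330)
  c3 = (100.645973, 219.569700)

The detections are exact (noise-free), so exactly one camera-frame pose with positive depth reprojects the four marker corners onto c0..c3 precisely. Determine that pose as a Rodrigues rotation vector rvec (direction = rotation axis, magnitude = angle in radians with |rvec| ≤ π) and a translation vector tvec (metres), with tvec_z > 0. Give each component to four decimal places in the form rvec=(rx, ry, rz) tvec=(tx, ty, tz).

Intrinsics K: fx=515.2, fy=879.6, cx=332.5, cy=242.0
Marker side s = 0.235 m; corners in marker frame (Z=0):
  M0 = (-0.1175, +0.1175, 0)
  M1 = (+0.1175, +0.1175, 0)
  M2 = (+0.1175, -0.1175, 0)
  M3 = (-0.1175, -0.1175, 0)
Detected image corners:
  c0 = (136.782950, 435.804887) px
  c1 = (262.798836, 384.694811) px
  c2 = (228.973233, 164.830330) px
  c3 = (100.645973, 219.569700) px
Planar DLT: solve 8×8 A·h = b for H (H[2,2]=1):
  H  [+532.20751 +165.43106 +182.12220]
  H  [-239.82806 +955.16776 +302.53938]
  H  [-0.04880 +0.09076 +1.00000]
B = K⁻¹H; ‖b₁‖=1.096700, ‖b₂‖=1.096700; λ = 2/(‖b₁‖+‖b₂‖) = 0.911827, sign → tz>0 ⇒ λ=+0.911827
r₁ = λ·B[:,0] = (+0.97064,-0.23637,-0.04449); r₂ = λ·B[:,1] = (+0.23938,+0.96739,+0.08276)
r₃ = r₁×r₂ = (+0.02348,-0.09098,+0.99558); SVD([r₁ r₂ r₃]) → R = UVᵀ:
  R  [+0.97064 +0.23938 +0.02348]
  R  [-0.23637 +0.96739 -0.09098]
  R  [-0.04449 +0.08276 +0.99558]
t = (-0.26615, +0.06276, +0.91183) m
tr R = 2.933612; θ = arccos((tr R − 1)/2) = 0.258377 rad = 14.804°
axis k = ((R−Rᵀ)₃₂, (R−Rᵀ)₁₃, (R−Rᵀ)₂₁) / (2 sinθ) = (+0.339991, +0.133018, -0.930974)
rvec = θ·k = (+0.087846, +0.034369, -0.240542)

rvec=(0.0878, 0.0344, -0.2405) tvec=(-0.2661, 0.0628, 0.9118)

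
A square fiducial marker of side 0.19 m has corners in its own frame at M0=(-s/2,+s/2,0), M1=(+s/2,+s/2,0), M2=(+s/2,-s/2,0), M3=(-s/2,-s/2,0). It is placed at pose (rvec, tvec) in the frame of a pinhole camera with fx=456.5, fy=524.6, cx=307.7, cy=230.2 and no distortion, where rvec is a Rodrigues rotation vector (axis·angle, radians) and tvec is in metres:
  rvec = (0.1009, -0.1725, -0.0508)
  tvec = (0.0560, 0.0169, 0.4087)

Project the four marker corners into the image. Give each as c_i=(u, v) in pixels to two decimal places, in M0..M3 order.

Intrinsics K: fx=456.5, fy=524.6, cx=307.7, cy=230.2
Marker side s = 0.19 m; corners in marker frame (Z=0):
  M0 = (-0.0950, +0.0950, 0)
  M1 = (+0.0950, +0.0950, 0)
  M2 = (+0.0950, -0.0950, 0)
  M3 = (-0.0950, -0.0950, 0)
rvec = (0.1009, -0.1725, -0.0508), |rvec| = θ = 0.20620 rad = 11.814°
Rodrigues: sinθ=0.20474, 1−cosθ=0.02118; R = I + sinθ·[k]× + (1−cosθ)·[k]×²:
    [+0.98389 +0.04177 -0.17383]
    [-0.05911 +0.99364 -0.09582]
    [+0.16873 +0.10455 +0.98010]
t = (0.0560, 0.0169, 0.4087) m
M0: Pc = R·M0+t = (-0.03350, +0.11691, +0.40260); u = 456.5·(-0.03350)/0.40260 + 307.7 = 269.7138, v = 524.6·(+0.11691)/0.40260 + 230.2 = 382.5381
M1: Pc = R·M1+t = (+0.15344, +0.10568, +0.43466); u = 456.5·(+0.15344)/0.43466 + 307.7 = 468.8466, v = 524.6·(+0.10568)/0.43466 + 230.2 = 357.7472
M2: Pc = R·M2+t = (+0.14550, -0.08311, +0.41480); u = 456.5·(+0.14550)/0.41480 + 307.7 = 467.8300, v = 524.6·(-0.08311)/0.41480 + 230.2 = 125.0873
M3: Pc = R·M3+t = (-0.04144, -0.07188, +0.38274); u = 456.5·(-0.04144)/0.38274 + 307.7 = 258.2767, v = 524.6·(-0.07188)/0.38274 + 230.2 = 131.6774

c0=(269.71, 382.54) c1=(468.85, 357.75) c2=(467.83, 125.09) c3=(258.28, 131.68)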